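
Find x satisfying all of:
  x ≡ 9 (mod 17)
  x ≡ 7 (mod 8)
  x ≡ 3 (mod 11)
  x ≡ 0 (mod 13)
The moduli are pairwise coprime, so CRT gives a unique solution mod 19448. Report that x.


Product of moduli M = 17 · 8 · 11 · 13 = 19448.
Merge one congruence at a time:
  Start: x ≡ 9 (mod 17).
  Combine with x ≡ 7 (mod 8); new modulus lcm = 136.
    Write x = 9 + 17·t and substitute into x ≡ 7 (mod 8): 17·t ≡ 7 − 9 = -2 (mod 8).
    Reduce coefficients mod 8: 1·t ≡ 6 (mod 8).
    So t ≡ 6 (mod 8).
    Then x = 9 + 17·6 = 111, valid modulo lcm(17, 8) = 136: x ≡ 111 (mod 136).
  Combine with x ≡ 3 (mod 11); new modulus lcm = 1496.
    Write x = 111 + 136·t and substitute into x ≡ 3 (mod 11): 136·t ≡ 3 − 111 = -108 (mod 11).
    Reduce coefficients mod 11: 4·t ≡ 2 (mod 11).
    The inverse of 4 mod 11 is 3 (since 4·3 = 12 = 1·11 + 1), so t ≡ 3·2 = 6 ≡ 6 (mod 11).
    Then x = 111 + 136·6 = 927, valid modulo lcm(136, 11) = 1496: x ≡ 927 (mod 1496).
  Combine with x ≡ 0 (mod 13); new modulus lcm = 19448.
    Write x = 927 + 1496·t and substitute into x ≡ 0 (mod 13): 1496·t ≡ 0 − 927 = -927 (mod 13).
    Reduce coefficients mod 13: 1·t ≡ 9 (mod 13).
    So t ≡ 9 (mod 13).
    Then x = 927 + 1496·9 = 14391, valid modulo lcm(1496, 13) = 19448: x ≡ 14391 (mod 19448).
Verify against each original: 14391 mod 17 = 9, 14391 mod 8 = 7, 14391 mod 11 = 3, 14391 mod 13 = 0.

x ≡ 14391 (mod 19448).


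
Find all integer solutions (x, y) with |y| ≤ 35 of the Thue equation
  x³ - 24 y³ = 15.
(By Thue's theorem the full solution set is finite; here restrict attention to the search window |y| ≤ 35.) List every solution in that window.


The equation is x³ - 24y³ = 15. For fixed y, x³ = 24·y³ + 15, so a solution requires the RHS to be a perfect cube.
Strategy: iterate y from -35 to 35, compute RHS = 24·y³ + 15, and check whether it is a (positive or negative) perfect cube.
Check small values of y:
  y = 0: RHS = 15 is not a perfect cube.
  y = 1: RHS = 39 is not a perfect cube.
  y = -1: RHS = -9 is not a perfect cube.
  y = 2: RHS = 207 is not a perfect cube.
  y = -2: RHS = -177 is not a perfect cube.
  y = 3: RHS = 663 is not a perfect cube.
  y = -3: RHS = -633 is not a perfect cube.
Continuing the search up to |y| = 35 finds no solutions either.
No (x, y) in the scanned range satisfies the equation.

No integer solutions with |y| ≤ 35.


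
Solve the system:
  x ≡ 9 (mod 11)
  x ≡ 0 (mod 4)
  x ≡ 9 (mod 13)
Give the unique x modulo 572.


Moduli 11, 4, 13 are pairwise coprime; by CRT there is a unique solution modulo M = 11 · 4 · 13 = 572.
Solve pairwise, accumulating the modulus:
  Start with x ≡ 9 (mod 11).
  Combine with x ≡ 0 (mod 4): since gcd(11, 4) = 1, we get a unique residue mod 44.
    Write x = 9 + 11·t and substitute into x ≡ 0 (mod 4): 11·t ≡ 0 − 9 = -9 (mod 4).
    Reduce coefficients mod 4: 3·t ≡ 3 (mod 4).
    The inverse of 3 mod 4 is 3 (since 3·3 = 9 = 2·4 + 1), so t ≡ 3·3 = 9 ≡ 1 (mod 4).
    Then x = 9 + 11·1 = 20, valid modulo lcm(11, 4) = 44: x ≡ 20 (mod 44).
  Combine with x ≡ 9 (mod 13): since gcd(44, 13) = 1, we get a unique residue mod 572.
    Write x = 20 + 44·t and substitute into x ≡ 9 (mod 13): 44·t ≡ 9 − 20 = -11 (mod 13).
    Reduce coefficients mod 13: 5·t ≡ 2 (mod 13).
    The inverse of 5 mod 13 is 8 (since 5·8 = 40 = 3·13 + 1), so t ≡ 8·2 = 16 ≡ 3 (mod 13).
    Then x = 20 + 44·3 = 152, valid modulo lcm(44, 13) = 572: x ≡ 152 (mod 572).
Verify: 152 mod 11 = 9 ✓, 152 mod 4 = 0 ✓, 152 mod 13 = 9 ✓.

x ≡ 152 (mod 572).


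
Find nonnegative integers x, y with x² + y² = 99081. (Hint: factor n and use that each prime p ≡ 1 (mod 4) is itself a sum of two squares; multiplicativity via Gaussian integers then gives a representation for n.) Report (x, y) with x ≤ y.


Step 1: Factor n = 99081 = 3^2 · 101 · 109.
Step 2: Check the mod-4 condition on each prime factor: 3 ≡ 3 (mod 4), exponent 2 (must be even); 101 ≡ 1 (mod 4), exponent 1; 109 ≡ 1 (mod 4), exponent 1.
All primes ≡ 3 (mod 4) appear to even exponent (or don't appear), so by the two-squares theorem n IS expressible as a sum of two squares.
Step 3: Build a representation. Group n = k² · m with k = 3 and m = 101 · 109 = 11009 (a product of primes ≡ 1 (mod 4)); a representation of m scales to one of n via (k·x)² + (k·y)² = k²(x² + y²). Each prime p ≡ 1 (mod 4) is itself a sum of two squares; find a² by testing p − a² for a perfect square:
  101: 101 − 1² = 100 = 10² ⇒ 101 = 1² + 10².
  109: 109 − 1² = 108, 109 − 2² = 105, 109 − 3² = 100 = 10² ⇒ 109 = 3² + 10².
  Combine using the Brahmagupta–Fibonacci identity (a² + b²)(c² + d²) = (ac − bd)² + (ad + bc)² = (ac + bd)² + (ad − bc)²:
  101 · 109 = 11009: from (1² + 10²)(3² + 10²), take (1·3 − 10·10, 1·10 + 10·3) = (3 − 100, 10 + 30) = (-97, 40); dropping signs (only squares matter) gives (97, 40); check 97² + 40² = 9409 + 1600 = 11009 ✓.
  Scale by k = 3: (3·97, 3·40) = (291, 120).
Step 4: Order so x ≤ y and verify: 120² + 291² = 14400 + 84681 = 99081 = n. ✓

n = 99081 = 120² + 291² (one valid representation with x ≤ y).


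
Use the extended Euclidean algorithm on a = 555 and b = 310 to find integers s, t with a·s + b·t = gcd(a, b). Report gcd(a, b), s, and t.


Euclidean algorithm on (555, 310) — divide until remainder is 0:
  555 = 1 · 310 + 245
  310 = 1 · 245 + 65
  245 = 3 · 65 + 50
  65 = 1 · 50 + 15
  50 = 3 · 15 + 5
  15 = 3 · 5 + 0
gcd(555, 310) = 5.
Track Bezout coefficients alongside the remainders: start with r₀ = 555 = a·1 + b·0 (s = 1, t = 0) and r₁ = 310 = a·0 + b·1 (s = 0, t = 1); each new remainder r_{k+1} = r_{k-1} − q_k·r_k inherits s_{k+1} = s_{k-1} − q_k·s_k, t_{k+1} = t_{k-1} − q_k·t_k, so r_k = a·s_k + b·t_k at every step:
  q = 1: r = 245, s = 1 − 1·0 = 1, t = 0 − 1·1 = -1  (check: 555·1 + 310·(-1) = 245)
  q = 1: r = 65, s = 0 − 1·1 = -1, t = 1 − 1·(-1) = 2  (check: 555·(-1) + 310·2 = 65)
  q = 3: r = 50, s = 1 − 3·(-1) = 4, t = -1 − 3·2 = -7  (check: 555·4 + 310·(-7) = 50)
  q = 1: r = 15, s = -1 − 1·4 = -5, t = 2 − 1·(-7) = 9  (check: 555·(-5) + 310·9 = 15)
  q = 3: r = 5, s = 4 − 3·(-5) = 19, t = -7 − 3·9 = -34  (check: 555·19 + 310·(-34) = 5)
The row with r = 5 (the gcd) gives the Bezout coefficients s = 19, t = -34.
Result: 555 · (19) + 310 · (-34) = 5.

gcd(555, 310) = 5; s = 19, t = -34 (check: 555·19 + 310·(-34) = 5).


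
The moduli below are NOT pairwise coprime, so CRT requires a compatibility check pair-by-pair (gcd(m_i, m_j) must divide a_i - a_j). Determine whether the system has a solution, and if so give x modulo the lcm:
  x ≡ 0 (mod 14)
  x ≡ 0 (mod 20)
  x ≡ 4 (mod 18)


Moduli 14, 20, 18 are not pairwise coprime, so CRT works modulo lcm(m_i) when all pairwise compatibility conditions hold.
Pairwise compatibility: gcd(m_i, m_j) must divide a_i - a_j for every pair.
Merge one congruence at a time:
  Start: x ≡ 0 (mod 14).
  Combine with x ≡ 0 (mod 20): gcd(14, 20) = 2; 0 - 0 = 0, which IS divisible by 2, so compatible.
    Write x = 0 + 14·t and substitute into x ≡ 0 (mod 20): 14·t ≡ 0 − 0 = 0 (mod 20).
    Divide the congruence (and modulus) by g = 2: 7·t ≡ 0 (mod 10).
    The inverse of 7 mod 10 is 3 (since 7·3 = 21 = 2·10 + 1), so t ≡ 3·0 = 0 ≡ 0 (mod 10).
    Then x = 0 + 14·0 = 0, valid modulo lcm(14, 20) = 140: x ≡ 0 (mod 140).
  Combine with x ≡ 4 (mod 18): gcd(140, 18) = 2; 4 - 0 = 4, which IS divisible by 2, so compatible.
    Write x = 0 + 140·t and substitute into x ≡ 4 (mod 18): 140·t ≡ 4 − 0 = 4 (mod 18).
    Divide the congruence (and modulus) by g = 2: 70·t ≡ 2 (mod 9).
    Reduce coefficients mod 9: 7·t ≡ 2 (mod 9).
    The inverse of 7 mod 9 is 4 (since 7·4 = 28 = 3·9 + 1), so t ≡ 4·2 = 8 ≡ 8 (mod 9).
    Then x = 0 + 140·8 = 1120, valid modulo lcm(140, 18) = 1260: x ≡ 1120 (mod 1260).
Verify: 1120 mod 14 = 0, 1120 mod 20 = 0, 1120 mod 18 = 4.

x ≡ 1120 (mod 1260).


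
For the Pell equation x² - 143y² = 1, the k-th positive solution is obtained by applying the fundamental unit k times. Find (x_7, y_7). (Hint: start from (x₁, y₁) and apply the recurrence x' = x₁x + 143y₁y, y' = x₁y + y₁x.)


Step 1: Find the fundamental solution (x₁, y₁) of x² - 143y² = 1.
  Expand √143 as a continued fraction. a₀ = ⌊√143⌋ = 11; iterate m_{k+1} = d_k·a_k − m_k, d_{k+1} = (143 − m_{k+1}²)/d_k, a_{k+1} = ⌊(a₀ + m_{k+1})/d_{k+1}⌋ (starting m₀ = 0, d₀ = 1), with convergents p_k = a_k·p_{k-1} + p_{k-2}, q_k = a_k·q_{k-1} + q_{k-2} (p₋₁ = 1, q₋₁ = 0):
  k = 0: a₀ = 11; p₀/q₀ = 11/1; p₀² − 143·q₀² = 121 − 143 = -22.
  k = 1: m = 11, d = 22, a = ⌊(11 + 11)/22⌋ = 1; p/q = (1·11 + 1)/(1·1 + 0) = 12/1; p² − 143·q² = 144 − 143 = 1.
  The first convergent with p² − 143·q² = 1 gives the fundamental solution (x₁, y₁) = (12, 1).
Step 2: Apply the recurrence (x_{n+1}, y_{n+1}) = (x₁x_n + 143y₁y_n, x₁y_n + y₁x_n) repeatedly.
  From (x_1, y_1) = (12, 1): x_2 = 12·12 + 143·1·1 = 287; y_2 = 12·1 + 1·12 = 24.
  From (x_2, y_2) = (287, 24): x_3 = 12·287 + 143·1·24 = 6876; y_3 = 12·24 + 1·287 = 575.
  From (x_3, y_3) = (6876, 575): x_4 = 12·6876 + 143·1·575 = 164737; y_4 = 12·575 + 1·6876 = 13776.
  From (x_4, y_4) = (164737, 13776): x_5 = 12·164737 + 143·1·13776 = 3946812; y_5 = 12·13776 + 1·164737 = 330049.
  From (x_5, y_5) = (3946812, 330049): x_6 = 12·3946812 + 143·1·330049 = 94558751; y_6 = 12·330049 + 1·3946812 = 7907400.
  From (x_6, y_6) = (94558751, 7907400): x_7 = 12·94558751 + 143·1·7907400 = 2265463212; y_7 = 12·7907400 + 1·94558751 = 189447551.
Step 3: Verify x_7² - 143·y_7² = 5132323564925356944 - 5132323564925356943 = 1 (should be 1). ✓

(x_1, y_1) = (12, 1); (x_7, y_7) = (2265463212, 189447551).


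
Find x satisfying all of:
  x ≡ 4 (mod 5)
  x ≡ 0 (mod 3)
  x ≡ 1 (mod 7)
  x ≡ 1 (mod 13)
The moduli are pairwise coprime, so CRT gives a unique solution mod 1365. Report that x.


Product of moduli M = 5 · 3 · 7 · 13 = 1365.
Merge one congruence at a time:
  Start: x ≡ 4 (mod 5).
  Combine with x ≡ 0 (mod 3); new modulus lcm = 15.
    Write x = 4 + 5·t and substitute into x ≡ 0 (mod 3): 5·t ≡ 0 − 4 = -4 (mod 3).
    Reduce coefficients mod 3: 2·t ≡ 2 (mod 3).
    The inverse of 2 mod 3 is 2 (since 2·2 = 4 = 1·3 + 1), so t ≡ 2·2 = 4 ≡ 1 (mod 3).
    Then x = 4 + 5·1 = 9, valid modulo lcm(5, 3) = 15: x ≡ 9 (mod 15).
  Combine with x ≡ 1 (mod 7); new modulus lcm = 105.
    Write x = 9 + 15·t and substitute into x ≡ 1 (mod 7): 15·t ≡ 1 − 9 = -8 (mod 7).
    Reduce coefficients mod 7: 1·t ≡ 6 (mod 7).
    So t ≡ 6 (mod 7).
    Then x = 9 + 15·6 = 99, valid modulo lcm(15, 7) = 105: x ≡ 99 (mod 105).
  Combine with x ≡ 1 (mod 13); new modulus lcm = 1365.
    Write x = 99 + 105·t and substitute into x ≡ 1 (mod 13): 105·t ≡ 1 − 99 = -98 (mod 13).
    Reduce coefficients mod 13: 1·t ≡ 6 (mod 13).
    So t ≡ 6 (mod 13).
    Then x = 99 + 105·6 = 729, valid modulo lcm(105, 13) = 1365: x ≡ 729 (mod 1365).
Verify against each original: 729 mod 5 = 4, 729 mod 3 = 0, 729 mod 7 = 1, 729 mod 13 = 1.

x ≡ 729 (mod 1365).


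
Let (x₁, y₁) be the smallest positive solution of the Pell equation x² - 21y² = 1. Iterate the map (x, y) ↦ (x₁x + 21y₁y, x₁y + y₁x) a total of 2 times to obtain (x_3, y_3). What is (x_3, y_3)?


Step 1: Find the fundamental solution (x₁, y₁) of x² - 21y² = 1.
  Expand √21 as a continued fraction. a₀ = ⌊√21⌋ = 4; iterate m_{k+1} = d_k·a_k − m_k, d_{k+1} = (21 − m_{k+1}²)/d_k, a_{k+1} = ⌊(a₀ + m_{k+1})/d_{k+1}⌋ (starting m₀ = 0, d₀ = 1), with convergents p_k = a_k·p_{k-1} + p_{k-2}, q_k = a_k·q_{k-1} + q_{k-2} (p₋₁ = 1, q₋₁ = 0):
  k = 0: a₀ = 4; p₀/q₀ = 4/1; p₀² − 21·q₀² = 16 − 21 = -5.
  k = 1: m = 4, d = 5, a = ⌊(4 + 4)/5⌋ = 1; p/q = (1·4 + 1)/(1·1 + 0) = 5/1; p² − 21·q² = 25 − 21 = 4.
  k = 2: m = 1, d = 4, a = ⌊(4 + 1)/4⌋ = 1; p/q = (1·5 + 4)/(1·1 + 1) = 9/2; p² − 21·q² = 81 − 84 = -3.
  k = 3: m = 3, d = 3, a = ⌊(4 + 3)/3⌋ = 2; p/q = (2·9 + 5)/(2·2 + 1) = 23/5; p² − 21·q² = 529 − 525 = 4.
  k = 4: m = 3, d = 4, a = ⌊(4 + 3)/4⌋ = 1; p/q = (1·23 + 9)/(1·5 + 2) = 32/7; p² − 21·q² = 1024 − 1029 = -5.
  k = 5: m = 1, d = 5, a = ⌊(4 + 1)/5⌋ = 1; p/q = (1·32 + 23)/(1·7 + 5) = 55/12; p² − 21·q² = 3025 − 3024 = 1.
  The first convergent with p² − 21·q² = 1 gives the fundamental solution (x₁, y₁) = (55, 12).
Step 2: Apply the recurrence (x_{n+1}, y_{n+1}) = (x₁x_n + 21y₁y_n, x₁y_n + y₁x_n) repeatedly.
  From (x_1, y_1) = (55, 12): x_2 = 55·55 + 21·12·12 = 6049; y_2 = 55·12 + 12·55 = 1320.
  From (x_2, y_2) = (6049, 1320): x_3 = 55·6049 + 21·12·1320 = 665335; y_3 = 55·1320 + 12·6049 = 145188.
Step 3: Verify x_3² - 21·y_3² = 442670662225 - 442670662224 = 1 (should be 1). ✓

(x_1, y_1) = (55, 12); (x_3, y_3) = (665335, 145188).


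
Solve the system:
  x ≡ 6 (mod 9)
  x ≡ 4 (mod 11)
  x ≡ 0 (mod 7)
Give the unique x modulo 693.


Moduli 9, 11, 7 are pairwise coprime; by CRT there is a unique solution modulo M = 9 · 11 · 7 = 693.
Solve pairwise, accumulating the modulus:
  Start with x ≡ 6 (mod 9).
  Combine with x ≡ 4 (mod 11): since gcd(9, 11) = 1, we get a unique residue mod 99.
    Write x = 6 + 9·t and substitute into x ≡ 4 (mod 11): 9·t ≡ 4 − 6 = -2 (mod 11).
    Reduce coefficients mod 11: 9·t ≡ 9 (mod 11).
    The inverse of 9 mod 11 is 5 (since 9·5 = 45 = 4·11 + 1), so t ≡ 5·9 = 45 ≡ 1 (mod 11).
    Then x = 6 + 9·1 = 15, valid modulo lcm(9, 11) = 99: x ≡ 15 (mod 99).
  Combine with x ≡ 0 (mod 7): since gcd(99, 7) = 1, we get a unique residue mod 693.
    Write x = 15 + 99·t and substitute into x ≡ 0 (mod 7): 99·t ≡ 0 − 15 = -15 (mod 7).
    Reduce coefficients mod 7: 1·t ≡ 6 (mod 7).
    So t ≡ 6 (mod 7).
    Then x = 15 + 99·6 = 609, valid modulo lcm(99, 7) = 693: x ≡ 609 (mod 693).
Verify: 609 mod 9 = 6 ✓, 609 mod 11 = 4 ✓, 609 mod 7 = 0 ✓.

x ≡ 609 (mod 693).


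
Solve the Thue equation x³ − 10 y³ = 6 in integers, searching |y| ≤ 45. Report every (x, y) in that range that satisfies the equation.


The equation is x³ - 10y³ = 6. For fixed y, x³ = 10·y³ + 6, so a solution requires the RHS to be a perfect cube.
Strategy: iterate y from -45 to 45, compute RHS = 10·y³ + 6, and check whether it is a (positive or negative) perfect cube.
Check small values of y:
  y = 0: RHS = 6 is not a perfect cube.
  y = 1: RHS = 16 is not a perfect cube.
  y = -1: RHS = -4 is not a perfect cube.
  y = 2: RHS = 86 is not a perfect cube.
  y = -2: RHS = -74 is not a perfect cube.
  y = 3: RHS = 276 is not a perfect cube.
  y = -3: RHS = -264 is not a perfect cube.
Continuing the search up to |y| = 45 finds no solutions either.
No (x, y) in the scanned range satisfies the equation.

No integer solutions with |y| ≤ 45.


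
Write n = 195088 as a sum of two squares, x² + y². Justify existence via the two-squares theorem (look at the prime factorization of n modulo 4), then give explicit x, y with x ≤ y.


Step 1: Factor n = 195088 = 2^4 · 89 · 137.
Step 2: Check the mod-4 condition on each prime factor: 2 = 2 (special); 89 ≡ 1 (mod 4), exponent 1; 137 ≡ 1 (mod 4), exponent 1.
All primes ≡ 3 (mod 4) appear to even exponent (or don't appear), so by the two-squares theorem n IS expressible as a sum of two squares.
Step 3: Build a representation. Group n = k² · m with k = 4 and m = 89 · 137 = 12193 (a product of primes ≡ 1 (mod 4)); a representation of m scales to one of n via (k·x)² + (k·y)² = k²(x² + y²). Each prime p ≡ 1 (mod 4) is itself a sum of two squares; find a² by testing p − a² for a perfect square:
  89: 89 − 1² = 88, 89 − 2² = 85, 89 − 3² = 80, 89 − 4² = 73, 89 − 5² = 64 = 8² ⇒ 89 = 5² + 8².
  137: 137 − 1² = 136, 137 − 2² = 133, 137 − 3² = 128, 137 − 4² = 121 = 11² ⇒ 137 = 4² + 11².
  Combine using the Brahmagupta–Fibonacci identity (a² + b²)(c² + d²) = (ac − bd)² + (ad + bc)² = (ac + bd)² + (ad − bc)²:
  89 · 137 = 12193: from (5² + 8²)(4² + 11²), take (5·4 − 8·11, 5·11 + 8·4) = (20 − 88, 55 + 32) = (-68, 87); dropping signs (only squares matter) gives (68, 87); check 68² + 87² = 4624 + 7569 = 12193 ✓.
  Scale by k = 4: (4·68, 4·87) = (272, 348).
Step 4: Order so x ≤ y and verify: 272² + 348² = 73984 + 121104 = 195088 = n. ✓

n = 195088 = 272² + 348² (one valid representation with x ≤ y).


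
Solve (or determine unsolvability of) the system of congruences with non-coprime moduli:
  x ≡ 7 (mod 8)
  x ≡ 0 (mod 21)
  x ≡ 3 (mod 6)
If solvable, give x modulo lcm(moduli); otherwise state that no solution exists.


Moduli 8, 21, 6 are not pairwise coprime, so CRT works modulo lcm(m_i) when all pairwise compatibility conditions hold.
Pairwise compatibility: gcd(m_i, m_j) must divide a_i - a_j for every pair.
Merge one congruence at a time:
  Start: x ≡ 7 (mod 8).
  Combine with x ≡ 0 (mod 21): gcd(8, 21) = 1; 0 - 7 = -7, which IS divisible by 1, so compatible.
    Write x = 7 + 8·t and substitute into x ≡ 0 (mod 21): 8·t ≡ 0 − 7 = -7 (mod 21).
    Reduce coefficients mod 21: 8·t ≡ 14 (mod 21).
    The inverse of 8 mod 21 is 8 (since 8·8 = 64 = 3·21 + 1), so t ≡ 8·14 = 112 ≡ 7 (mod 21).
    Then x = 7 + 8·7 = 63, valid modulo lcm(8, 21) = 168: x ≡ 63 (mod 168).
  Combine with x ≡ 3 (mod 6): gcd(168, 6) = 6; 3 - 63 = -60, which IS divisible by 6, so compatible.
    Write x = 63 + 168·t and substitute into x ≡ 3 (mod 6): 168·t ≡ 3 − 63 = -60 (mod 6).
    Divide the congruence (and modulus) by g = 6: 28·t ≡ -10 (mod 1).
    Modulo 1 every t works; take t = 0.
    Then x = 63 + 168·0 = 63, valid modulo lcm(168, 6) = 168: x ≡ 63 (mod 168).
Verify: 63 mod 8 = 7, 63 mod 21 = 0, 63 mod 6 = 3.

x ≡ 63 (mod 168).


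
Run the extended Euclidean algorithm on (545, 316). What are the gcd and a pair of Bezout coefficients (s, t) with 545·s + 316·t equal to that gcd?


Euclidean algorithm on (545, 316) — divide until remainder is 0:
  545 = 1 · 316 + 229
  316 = 1 · 229 + 87
  229 = 2 · 87 + 55
  87 = 1 · 55 + 32
  55 = 1 · 32 + 23
  32 = 1 · 23 + 9
  23 = 2 · 9 + 5
  9 = 1 · 5 + 4
  5 = 1 · 4 + 1
  4 = 4 · 1 + 0
gcd(545, 316) = 1.
Track Bezout coefficients alongside the remainders: start with r₀ = 545 = a·1 + b·0 (s = 1, t = 0) and r₁ = 316 = a·0 + b·1 (s = 0, t = 1); each new remainder r_{k+1} = r_{k-1} − q_k·r_k inherits s_{k+1} = s_{k-1} − q_k·s_k, t_{k+1} = t_{k-1} − q_k·t_k, so r_k = a·s_k + b·t_k at every step:
  q = 1: r = 229, s = 1 − 1·0 = 1, t = 0 − 1·1 = -1  (check: 545·1 + 316·(-1) = 229)
  q = 1: r = 87, s = 0 − 1·1 = -1, t = 1 − 1·(-1) = 2  (check: 545·(-1) + 316·2 = 87)
  q = 2: r = 55, s = 1 − 2·(-1) = 3, t = -1 − 2·2 = -5  (check: 545·3 + 316·(-5) = 55)
  q = 1: r = 32, s = -1 − 1·3 = -4, t = 2 − 1·(-5) = 7  (check: 545·(-4) + 316·7 = 32)
  q = 1: r = 23, s = 3 − 1·(-4) = 7, t = -5 − 1·7 = -12  (check: 545·7 + 316·(-12) = 23)
  q = 1: r = 9, s = -4 − 1·7 = -11, t = 7 − 1·(-12) = 19  (check: 545·(-11) + 316·19 = 9)
  q = 2: r = 5, s = 7 − 2·(-11) = 29, t = -12 − 2·19 = -50  (check: 545·29 + 316·(-50) = 5)
  q = 1: r = 4, s = -11 − 1·29 = -40, t = 19 − 1·(-50) = 69  (check: 545·(-40) + 316·69 = 4)
  q = 1: r = 1, s = 29 − 1·(-40) = 69, t = -50 − 1·69 = -119  (check: 545·69 + 316·(-119) = 1)
The row with r = 1 (the gcd) gives the Bezout coefficients s = 69, t = -119.
Result: 545 · (69) + 316 · (-119) = 1.

gcd(545, 316) = 1; s = 69, t = -119 (check: 545·69 + 316·(-119) = 1).


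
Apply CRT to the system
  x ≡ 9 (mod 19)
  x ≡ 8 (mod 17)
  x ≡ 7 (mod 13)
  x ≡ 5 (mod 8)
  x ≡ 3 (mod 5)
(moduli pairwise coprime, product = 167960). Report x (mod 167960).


Product of moduli M = 19 · 17 · 13 · 8 · 5 = 167960.
Merge one congruence at a time:
  Start: x ≡ 9 (mod 19).
  Combine with x ≡ 8 (mod 17); new modulus lcm = 323.
    Write x = 9 + 19·t and substitute into x ≡ 8 (mod 17): 19·t ≡ 8 − 9 = -1 (mod 17).
    Reduce coefficients mod 17: 2·t ≡ 16 (mod 17).
    The inverse of 2 mod 17 is 9 (since 2·9 = 18 = 1·17 + 1), so t ≡ 9·16 = 144 ≡ 8 (mod 17).
    Then x = 9 + 19·8 = 161, valid modulo lcm(19, 17) = 323: x ≡ 161 (mod 323).
  Combine with x ≡ 7 (mod 13); new modulus lcm = 4199.
    Write x = 161 + 323·t and substitute into x ≡ 7 (mod 13): 323·t ≡ 7 − 161 = -154 (mod 13).
    Reduce coefficients mod 13: 11·t ≡ 2 (mod 13).
    The inverse of 11 mod 13 is 6 (since 11·6 = 66 = 5·13 + 1), so t ≡ 6·2 = 12 ≡ 12 (mod 13).
    Then x = 161 + 323·12 = 4037, valid modulo lcm(323, 13) = 4199: x ≡ 4037 (mod 4199).
  Combine with x ≡ 5 (mod 8); new modulus lcm = 33592.
    Write x = 4037 + 4199·t and substitute into x ≡ 5 (mod 8): 4199·t ≡ 5 − 4037 = -4032 (mod 8).
    Reduce coefficients mod 8: 7·t ≡ 0 (mod 8).
    The inverse of 7 mod 8 is 7 (since 7·7 = 49 = 6·8 + 1), so t ≡ 7·0 = 0 ≡ 0 (mod 8).
    Then x = 4037 + 4199·0 = 4037, valid modulo lcm(4199, 8) = 33592: x ≡ 4037 (mod 33592).
  Combine with x ≡ 3 (mod 5); new modulus lcm = 167960.
    Write x = 4037 + 33592·t and substitute into x ≡ 3 (mod 5): 33592·t ≡ 3 − 4037 = -4034 (mod 5).
    Reduce coefficients mod 5: 2·t ≡ 1 (mod 5).
    The inverse of 2 mod 5 is 3 (since 2·3 = 6 = 1·5 + 1), so t ≡ 3·1 = 3 ≡ 3 (mod 5).
    Then x = 4037 + 33592·3 = 104813, valid modulo lcm(33592, 5) = 167960: x ≡ 104813 (mod 167960).
Verify against each original: 104813 mod 19 = 9, 104813 mod 17 = 8, 104813 mod 13 = 7, 104813 mod 8 = 5, 104813 mod 5 = 3.

x ≡ 104813 (mod 167960).


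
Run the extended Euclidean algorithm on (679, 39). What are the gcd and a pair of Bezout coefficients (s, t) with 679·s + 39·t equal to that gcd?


Euclidean algorithm on (679, 39) — divide until remainder is 0:
  679 = 17 · 39 + 16
  39 = 2 · 16 + 7
  16 = 2 · 7 + 2
  7 = 3 · 2 + 1
  2 = 2 · 1 + 0
gcd(679, 39) = 1.
Track Bezout coefficients alongside the remainders: start with r₀ = 679 = a·1 + b·0 (s = 1, t = 0) and r₁ = 39 = a·0 + b·1 (s = 0, t = 1); each new remainder r_{k+1} = r_{k-1} − q_k·r_k inherits s_{k+1} = s_{k-1} − q_k·s_k, t_{k+1} = t_{k-1} − q_k·t_k, so r_k = a·s_k + b·t_k at every step:
  q = 17: r = 16, s = 1 − 17·0 = 1, t = 0 − 17·1 = -17  (check: 679·1 + 39·(-17) = 16)
  q = 2: r = 7, s = 0 − 2·1 = -2, t = 1 − 2·(-17) = 35  (check: 679·(-2) + 39·35 = 7)
  q = 2: r = 2, s = 1 − 2·(-2) = 5, t = -17 − 2·35 = -87  (check: 679·5 + 39·(-87) = 2)
  q = 3: r = 1, s = -2 − 3·5 = -17, t = 35 − 3·(-87) = 296  (check: 679·(-17) + 39·296 = 1)
The row with r = 1 (the gcd) gives the Bezout coefficients s = -17, t = 296.
Result: 679 · (-17) + 39 · (296) = 1.

gcd(679, 39) = 1; s = -17, t = 296 (check: 679·(-17) + 39·296 = 1).


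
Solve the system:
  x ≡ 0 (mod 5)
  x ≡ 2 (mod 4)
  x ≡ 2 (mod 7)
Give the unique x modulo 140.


Moduli 5, 4, 7 are pairwise coprime; by CRT there is a unique solution modulo M = 5 · 4 · 7 = 140.
Solve pairwise, accumulating the modulus:
  Start with x ≡ 0 (mod 5).
  Combine with x ≡ 2 (mod 4): since gcd(5, 4) = 1, we get a unique residue mod 20.
    Write x = 0 + 5·t and substitute into x ≡ 2 (mod 4): 5·t ≡ 2 − 0 = 2 (mod 4).
    Reduce coefficients mod 4: 1·t ≡ 2 (mod 4).
    So t ≡ 2 (mod 4).
    Then x = 0 + 5·2 = 10, valid modulo lcm(5, 4) = 20: x ≡ 10 (mod 20).
  Combine with x ≡ 2 (mod 7): since gcd(20, 7) = 1, we get a unique residue mod 140.
    Write x = 10 + 20·t and substitute into x ≡ 2 (mod 7): 20·t ≡ 2 − 10 = -8 (mod 7).
    Reduce coefficients mod 7: 6·t ≡ 6 (mod 7).
    The inverse of 6 mod 7 is 6 (since 6·6 = 36 = 5·7 + 1), so t ≡ 6·6 = 36 ≡ 1 (mod 7).
    Then x = 10 + 20·1 = 30, valid modulo lcm(20, 7) = 140: x ≡ 30 (mod 140).
Verify: 30 mod 5 = 0 ✓, 30 mod 4 = 2 ✓, 30 mod 7 = 2 ✓.

x ≡ 30 (mod 140).


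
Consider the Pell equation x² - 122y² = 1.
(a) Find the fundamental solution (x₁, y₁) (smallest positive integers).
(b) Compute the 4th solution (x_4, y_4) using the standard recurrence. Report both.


Step 1: Find the fundamental solution (x₁, y₁) of x² - 122y² = 1.
  Expand √122 as a continued fraction. a₀ = ⌊√122⌋ = 11; iterate m_{k+1} = d_k·a_k − m_k, d_{k+1} = (122 − m_{k+1}²)/d_k, a_{k+1} = ⌊(a₀ + m_{k+1})/d_{k+1}⌋ (starting m₀ = 0, d₀ = 1), with convergents p_k = a_k·p_{k-1} + p_{k-2}, q_k = a_k·q_{k-1} + q_{k-2} (p₋₁ = 1, q₋₁ = 0):
  k = 0: a₀ = 11; p₀/q₀ = 11/1; p₀² − 122·q₀² = 121 − 122 = -1.
  k = 1: m = 11, d = 1, a = ⌊(11 + 11)/1⌋ = 22; p/q = (22·11 + 1)/(22·1 + 0) = 243/22; p² − 122·q² = 59049 − 59048 = 1.
  The first convergent with p² − 122·q² = 1 gives the fundamental solution (x₁, y₁) = (243, 22).
Step 2: Apply the recurrence (x_{n+1}, y_{n+1}) = (x₁x_n + 122y₁y_n, x₁y_n + y₁x_n) repeatedly.
  From (x_1, y_1) = (243, 22): x_2 = 243·243 + 122·22·22 = 118097; y_2 = 243·22 + 22·243 = 10692.
  From (x_2, y_2) = (118097, 10692): x_3 = 243·118097 + 122·22·10692 = 57394899; y_3 = 243·10692 + 22·118097 = 5196290.
  From (x_3, y_3) = (57394899, 5196290): x_4 = 243·57394899 + 122·22·5196290 = 27893802817; y_4 = 243·5196290 + 22·57394899 = 2525386248.
Step 3: Verify x_4² - 122·y_4² = 778064235593677135489 - 778064235593677135488 = 1 (should be 1). ✓

(x_1, y_1) = (243, 22); (x_4, y_4) = (27893802817, 2525386248).


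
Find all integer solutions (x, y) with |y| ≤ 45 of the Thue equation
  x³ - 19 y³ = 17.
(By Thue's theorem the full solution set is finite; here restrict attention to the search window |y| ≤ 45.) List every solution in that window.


The equation is x³ - 19y³ = 17. For fixed y, x³ = 19·y³ + 17, so a solution requires the RHS to be a perfect cube.
Strategy: iterate y from -45 to 45, compute RHS = 19·y³ + 17, and check whether it is a (positive or negative) perfect cube.
Check small values of y:
  y = 0: RHS = 17 is not a perfect cube.
  y = 1: RHS = 36 is not a perfect cube.
  y = -1: RHS = -2 is not a perfect cube.
  y = 2: RHS = 169 is not a perfect cube.
  y = -2: RHS = -135 is not a perfect cube.
  y = 3: RHS = 530 is not a perfect cube.
  y = -3: RHS = -496 is not a perfect cube.
Continuing the search up to |y| = 45 finds no solutions either.
No (x, y) in the scanned range satisfies the equation.

No integer solutions with |y| ≤ 45.


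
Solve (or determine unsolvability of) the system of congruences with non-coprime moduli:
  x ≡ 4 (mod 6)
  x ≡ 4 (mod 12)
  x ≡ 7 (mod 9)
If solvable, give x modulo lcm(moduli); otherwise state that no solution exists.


Moduli 6, 12, 9 are not pairwise coprime, so CRT works modulo lcm(m_i) when all pairwise compatibility conditions hold.
Pairwise compatibility: gcd(m_i, m_j) must divide a_i - a_j for every pair.
Merge one congruence at a time:
  Start: x ≡ 4 (mod 6).
  Combine with x ≡ 4 (mod 12): gcd(6, 12) = 6; 4 - 4 = 0, which IS divisible by 6, so compatible.
    Write x = 4 + 6·t and substitute into x ≡ 4 (mod 12): 6·t ≡ 4 − 4 = 0 (mod 12).
    Divide the congruence (and modulus) by g = 6: 1·t ≡ 0 (mod 2).
    So t ≡ 0 (mod 2).
    Then x = 4 + 6·0 = 4, valid modulo lcm(6, 12) = 12: x ≡ 4 (mod 12).
  Combine with x ≡ 7 (mod 9): gcd(12, 9) = 3; 7 - 4 = 3, which IS divisible by 3, so compatible.
    Write x = 4 + 12·t and substitute into x ≡ 7 (mod 9): 12·t ≡ 7 − 4 = 3 (mod 9).
    Divide the congruence (and modulus) by g = 3: 4·t ≡ 1 (mod 3).
    Reduce coefficients mod 3: 1·t ≡ 1 (mod 3).
    So t ≡ 1 (mod 3).
    Then x = 4 + 12·1 = 16, valid modulo lcm(12, 9) = 36: x ≡ 16 (mod 36).
Verify: 16 mod 6 = 4, 16 mod 12 = 4, 16 mod 9 = 7.

x ≡ 16 (mod 36).


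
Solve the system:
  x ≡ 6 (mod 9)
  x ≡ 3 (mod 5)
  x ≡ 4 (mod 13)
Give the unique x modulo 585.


Moduli 9, 5, 13 are pairwise coprime; by CRT there is a unique solution modulo M = 9 · 5 · 13 = 585.
Solve pairwise, accumulating the modulus:
  Start with x ≡ 6 (mod 9).
  Combine with x ≡ 3 (mod 5): since gcd(9, 5) = 1, we get a unique residue mod 45.
    Write x = 6 + 9·t and substitute into x ≡ 3 (mod 5): 9·t ≡ 3 − 6 = -3 (mod 5).
    Reduce coefficients mod 5: 4·t ≡ 2 (mod 5).
    The inverse of 4 mod 5 is 4 (since 4·4 = 16 = 3·5 + 1), so t ≡ 4·2 = 8 ≡ 3 (mod 5).
    Then x = 6 + 9·3 = 33, valid modulo lcm(9, 5) = 45: x ≡ 33 (mod 45).
  Combine with x ≡ 4 (mod 13): since gcd(45, 13) = 1, we get a unique residue mod 585.
    Write x = 33 + 45·t and substitute into x ≡ 4 (mod 13): 45·t ≡ 4 − 33 = -29 (mod 13).
    Reduce coefficients mod 13: 6·t ≡ 10 (mod 13).
    The inverse of 6 mod 13 is 11 (since 6·11 = 66 = 5·13 + 1), so t ≡ 11·10 = 110 ≡ 6 (mod 13).
    Then x = 33 + 45·6 = 303, valid modulo lcm(45, 13) = 585: x ≡ 303 (mod 585).
Verify: 303 mod 9 = 6 ✓, 303 mod 5 = 3 ✓, 303 mod 13 = 4 ✓.

x ≡ 303 (mod 585).


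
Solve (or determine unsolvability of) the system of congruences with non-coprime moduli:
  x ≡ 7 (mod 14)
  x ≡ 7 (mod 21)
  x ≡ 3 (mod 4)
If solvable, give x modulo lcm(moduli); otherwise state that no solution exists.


Moduli 14, 21, 4 are not pairwise coprime, so CRT works modulo lcm(m_i) when all pairwise compatibility conditions hold.
Pairwise compatibility: gcd(m_i, m_j) must divide a_i - a_j for every pair.
Merge one congruence at a time:
  Start: x ≡ 7 (mod 14).
  Combine with x ≡ 7 (mod 21): gcd(14, 21) = 7; 7 - 7 = 0, which IS divisible by 7, so compatible.
    Write x = 7 + 14·t and substitute into x ≡ 7 (mod 21): 14·t ≡ 7 − 7 = 0 (mod 21).
    Divide the congruence (and modulus) by g = 7: 2·t ≡ 0 (mod 3).
    The inverse of 2 mod 3 is 2 (since 2·2 = 4 = 1·3 + 1), so t ≡ 2·0 = 0 ≡ 0 (mod 3).
    Then x = 7 + 14·0 = 7, valid modulo lcm(14, 21) = 42: x ≡ 7 (mod 42).
  Combine with x ≡ 3 (mod 4): gcd(42, 4) = 2; 3 - 7 = -4, which IS divisible by 2, so compatible.
    Write x = 7 + 42·t and substitute into x ≡ 3 (mod 4): 42·t ≡ 3 − 7 = -4 (mod 4).
    Divide the congruence (and modulus) by g = 2: 21·t ≡ -2 (mod 2).
    Reduce coefficients mod 2: 1·t ≡ 0 (mod 2).
    So t ≡ 0 (mod 2).
    Then x = 7 + 42·0 = 7, valid modulo lcm(42, 4) = 84: x ≡ 7 (mod 84).
Verify: 7 mod 14 = 7, 7 mod 21 = 7, 7 mod 4 = 3.

x ≡ 7 (mod 84).


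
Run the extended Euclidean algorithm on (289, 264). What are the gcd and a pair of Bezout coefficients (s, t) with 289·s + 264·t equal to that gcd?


Euclidean algorithm on (289, 264) — divide until remainder is 0:
  289 = 1 · 264 + 25
  264 = 10 · 25 + 14
  25 = 1 · 14 + 11
  14 = 1 · 11 + 3
  11 = 3 · 3 + 2
  3 = 1 · 2 + 1
  2 = 2 · 1 + 0
gcd(289, 264) = 1.
Track Bezout coefficients alongside the remainders: start with r₀ = 289 = a·1 + b·0 (s = 1, t = 0) and r₁ = 264 = a·0 + b·1 (s = 0, t = 1); each new remainder r_{k+1} = r_{k-1} − q_k·r_k inherits s_{k+1} = s_{k-1} − q_k·s_k, t_{k+1} = t_{k-1} − q_k·t_k, so r_k = a·s_k + b·t_k at every step:
  q = 1: r = 25, s = 1 − 1·0 = 1, t = 0 − 1·1 = -1  (check: 289·1 + 264·(-1) = 25)
  q = 10: r = 14, s = 0 − 10·1 = -10, t = 1 − 10·(-1) = 11  (check: 289·(-10) + 264·11 = 14)
  q = 1: r = 11, s = 1 − 1·(-10) = 11, t = -1 − 1·11 = -12  (check: 289·11 + 264·(-12) = 11)
  q = 1: r = 3, s = -10 − 1·11 = -21, t = 11 − 1·(-12) = 23  (check: 289·(-21) + 264·23 = 3)
  q = 3: r = 2, s = 11 − 3·(-21) = 74, t = -12 − 3·23 = -81  (check: 289·74 + 264·(-81) = 2)
  q = 1: r = 1, s = -21 − 1·74 = -95, t = 23 − 1·(-81) = 104  (check: 289·(-95) + 264·104 = 1)
The row with r = 1 (the gcd) gives the Bezout coefficients s = -95, t = 104.
Result: 289 · (-95) + 264 · (104) = 1.

gcd(289, 264) = 1; s = -95, t = 104 (check: 289·(-95) + 264·104 = 1).


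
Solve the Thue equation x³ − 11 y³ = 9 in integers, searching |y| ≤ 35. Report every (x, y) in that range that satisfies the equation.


The equation is x³ - 11y³ = 9. For fixed y, x³ = 11·y³ + 9, so a solution requires the RHS to be a perfect cube.
Strategy: iterate y from -35 to 35, compute RHS = 11·y³ + 9, and check whether it is a (positive or negative) perfect cube.
Check small values of y:
  y = 0: RHS = 9 is not a perfect cube.
  y = 1: RHS = 20 is not a perfect cube.
  y = -1: RHS = -2 is not a perfect cube.
  y = 2: RHS = 97 is not a perfect cube.
  y = -2: RHS = -79 is not a perfect cube.
  y = 3: RHS = 306 is not a perfect cube.
  y = -3: RHS = -288 is not a perfect cube.
Continuing the search up to |y| = 35 finds no solutions either.
No (x, y) in the scanned range satisfies the equation.

No integer solutions with |y| ≤ 35.


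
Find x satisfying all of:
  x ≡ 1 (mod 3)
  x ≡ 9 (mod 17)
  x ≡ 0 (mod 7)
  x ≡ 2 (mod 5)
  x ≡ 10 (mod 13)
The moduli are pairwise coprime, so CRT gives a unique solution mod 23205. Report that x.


Product of moduli M = 3 · 17 · 7 · 5 · 13 = 23205.
Merge one congruence at a time:
  Start: x ≡ 1 (mod 3).
  Combine with x ≡ 9 (mod 17); new modulus lcm = 51.
    Write x = 1 + 3·t and substitute into x ≡ 9 (mod 17): 3·t ≡ 9 − 1 = 8 (mod 17).
    The inverse of 3 mod 17 is 6 (since 3·6 = 18 = 1·17 + 1), so t ≡ 6·8 = 48 ≡ 14 (mod 17).
    Then x = 1 + 3·14 = 43, valid modulo lcm(3, 17) = 51: x ≡ 43 (mod 51).
  Combine with x ≡ 0 (mod 7); new modulus lcm = 357.
    Write x = 43 + 51·t and substitute into x ≡ 0 (mod 7): 51·t ≡ 0 − 43 = -43 (mod 7).
    Reduce coefficients mod 7: 2·t ≡ 6 (mod 7).
    The inverse of 2 mod 7 is 4 (since 2·4 = 8 = 1·7 + 1), so t ≡ 4·6 = 24 ≡ 3 (mod 7).
    Then x = 43 + 51·3 = 196, valid modulo lcm(51, 7) = 357: x ≡ 196 (mod 357).
  Combine with x ≡ 2 (mod 5); new modulus lcm = 1785.
    Write x = 196 + 357·t and substitute into x ≡ 2 (mod 5): 357·t ≡ 2 − 196 = -194 (mod 5).
    Reduce coefficients mod 5: 2·t ≡ 1 (mod 5).
    The inverse of 2 mod 5 is 3 (since 2·3 = 6 = 1·5 + 1), so t ≡ 3·1 = 3 ≡ 3 (mod 5).
    Then x = 196 + 357·3 = 1267, valid modulo lcm(357, 5) = 1785: x ≡ 1267 (mod 1785).
  Combine with x ≡ 10 (mod 13); new modulus lcm = 23205.
    Write x = 1267 + 1785·t and substitute into x ≡ 10 (mod 13): 1785·t ≡ 10 − 1267 = -1257 (mod 13).
    Reduce coefficients mod 13: 4·t ≡ 4 (mod 13).
    The inverse of 4 mod 13 is 10 (since 4·10 = 40 = 3·13 + 1), so t ≡ 10·4 = 40 ≡ 1 (mod 13).
    Then x = 1267 + 1785·1 = 3052, valid modulo lcm(1785, 13) = 23205: x ≡ 3052 (mod 23205).
Verify against each original: 3052 mod 3 = 1, 3052 mod 17 = 9, 3052 mod 7 = 0, 3052 mod 5 = 2, 3052 mod 13 = 10.

x ≡ 3052 (mod 23205).


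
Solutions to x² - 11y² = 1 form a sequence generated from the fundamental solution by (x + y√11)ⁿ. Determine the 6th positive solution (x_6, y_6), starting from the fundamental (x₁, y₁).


Step 1: Find the fundamental solution (x₁, y₁) of x² - 11y² = 1.
  Expand √11 as a continued fraction. a₀ = ⌊√11⌋ = 3; iterate m_{k+1} = d_k·a_k − m_k, d_{k+1} = (11 − m_{k+1}²)/d_k, a_{k+1} = ⌊(a₀ + m_{k+1})/d_{k+1}⌋ (starting m₀ = 0, d₀ = 1), with convergents p_k = a_k·p_{k-1} + p_{k-2}, q_k = a_k·q_{k-1} + q_{k-2} (p₋₁ = 1, q₋₁ = 0):
  k = 0: a₀ = 3; p₀/q₀ = 3/1; p₀² − 11·q₀² = 9 − 11 = -2.
  k = 1: m = 3, d = 2, a = ⌊(3 + 3)/2⌋ = 3; p/q = (3·3 + 1)/(3·1 + 0) = 10/3; p² − 11·q² = 100 − 99 = 1.
  The first convergent with p² − 11·q² = 1 gives the fundamental solution (x₁, y₁) = (10, 3).
Step 2: Apply the recurrence (x_{n+1}, y_{n+1}) = (x₁x_n + 11y₁y_n, x₁y_n + y₁x_n) repeatedly.
  From (x_1, y_1) = (10, 3): x_2 = 10·10 + 11·3·3 = 199; y_2 = 10·3 + 3·10 = 60.
  From (x_2, y_2) = (199, 60): x_3 = 10·199 + 11·3·60 = 3970; y_3 = 10·60 + 3·199 = 1197.
  From (x_3, y_3) = (3970, 1197): x_4 = 10·3970 + 11·3·1197 = 79201; y_4 = 10·1197 + 3·3970 = 23880.
  From (x_4, y_4) = (79201, 23880): x_5 = 10·79201 + 11·3·23880 = 1580050; y_5 = 10·23880 + 3·79201 = 476403.
  From (x_5, y_5) = (1580050, 476403): x_6 = 10·1580050 + 11·3·476403 = 31521799; y_6 = 10·476403 + 3·1580050 = 9504180.
Step 3: Verify x_6² - 11·y_6² = 993623812196401 - 993623812196400 = 1 (should be 1). ✓

(x_1, y_1) = (10, 3); (x_6, y_6) = (31521799, 9504180).


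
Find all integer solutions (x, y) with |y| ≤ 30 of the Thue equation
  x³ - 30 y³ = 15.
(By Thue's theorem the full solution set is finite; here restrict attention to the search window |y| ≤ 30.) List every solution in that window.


The equation is x³ - 30y³ = 15. For fixed y, x³ = 30·y³ + 15, so a solution requires the RHS to be a perfect cube.
Strategy: iterate y from -30 to 30, compute RHS = 30·y³ + 15, and check whether it is a (positive or negative) perfect cube.
Check small values of y:
  y = 0: RHS = 15 is not a perfect cube.
  y = 1: RHS = 45 is not a perfect cube.
  y = -1: RHS = -15 is not a perfect cube.
  y = 2: RHS = 255 is not a perfect cube.
  y = -2: RHS = -225 is not a perfect cube.
  y = 3: RHS = 825 is not a perfect cube.
  y = -3: RHS = -795 is not a perfect cube.
Continuing the search up to |y| = 30 finds no solutions either.
No (x, y) in the scanned range satisfies the equation.

No integer solutions with |y| ≤ 30.


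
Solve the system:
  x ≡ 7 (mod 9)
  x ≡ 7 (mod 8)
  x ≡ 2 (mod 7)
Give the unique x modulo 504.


Moduli 9, 8, 7 are pairwise coprime; by CRT there is a unique solution modulo M = 9 · 8 · 7 = 504.
Solve pairwise, accumulating the modulus:
  Start with x ≡ 7 (mod 9).
  Combine with x ≡ 7 (mod 8): since gcd(9, 8) = 1, we get a unique residue mod 72.
    Write x = 7 + 9·t and substitute into x ≡ 7 (mod 8): 9·t ≡ 7 − 7 = 0 (mod 8).
    Reduce coefficients mod 8: 1·t ≡ 0 (mod 8).
    So t ≡ 0 (mod 8).
    Then x = 7 + 9·0 = 7, valid modulo lcm(9, 8) = 72: x ≡ 7 (mod 72).
  Combine with x ≡ 2 (mod 7): since gcd(72, 7) = 1, we get a unique residue mod 504.
    Write x = 7 + 72·t and substitute into x ≡ 2 (mod 7): 72·t ≡ 2 − 7 = -5 (mod 7).
    Reduce coefficients mod 7: 2·t ≡ 2 (mod 7).
    The inverse of 2 mod 7 is 4 (since 2·4 = 8 = 1·7 + 1), so t ≡ 4·2 = 8 ≡ 1 (mod 7).
    Then x = 7 + 72·1 = 79, valid modulo lcm(72, 7) = 504: x ≡ 79 (mod 504).
Verify: 79 mod 9 = 7 ✓, 79 mod 8 = 7 ✓, 79 mod 7 = 2 ✓.

x ≡ 79 (mod 504).


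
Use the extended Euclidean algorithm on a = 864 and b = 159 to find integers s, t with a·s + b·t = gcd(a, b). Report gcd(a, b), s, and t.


Euclidean algorithm on (864, 159) — divide until remainder is 0:
  864 = 5 · 159 + 69
  159 = 2 · 69 + 21
  69 = 3 · 21 + 6
  21 = 3 · 6 + 3
  6 = 2 · 3 + 0
gcd(864, 159) = 3.
Track Bezout coefficients alongside the remainders: start with r₀ = 864 = a·1 + b·0 (s = 1, t = 0) and r₁ = 159 = a·0 + b·1 (s = 0, t = 1); each new remainder r_{k+1} = r_{k-1} − q_k·r_k inherits s_{k+1} = s_{k-1} − q_k·s_k, t_{k+1} = t_{k-1} − q_k·t_k, so r_k = a·s_k + b·t_k at every step:
  q = 5: r = 69, s = 1 − 5·0 = 1, t = 0 − 5·1 = -5  (check: 864·1 + 159·(-5) = 69)
  q = 2: r = 21, s = 0 − 2·1 = -2, t = 1 − 2·(-5) = 11  (check: 864·(-2) + 159·11 = 21)
  q = 3: r = 6, s = 1 − 3·(-2) = 7, t = -5 − 3·11 = -38  (check: 864·7 + 159·(-38) = 6)
  q = 3: r = 3, s = -2 − 3·7 = -23, t = 11 − 3·(-38) = 125  (check: 864·(-23) + 159·125 = 3)
The row with r = 3 (the gcd) gives the Bezout coefficients s = -23, t = 125.
Result: 864 · (-23) + 159 · (125) = 3.

gcd(864, 159) = 3; s = -23, t = 125 (check: 864·(-23) + 159·125 = 3).


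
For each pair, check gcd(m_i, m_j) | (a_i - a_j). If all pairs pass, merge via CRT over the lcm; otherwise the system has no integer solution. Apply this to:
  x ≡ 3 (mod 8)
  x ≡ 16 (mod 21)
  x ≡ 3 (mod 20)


Moduli 8, 21, 20 are not pairwise coprime, so CRT works modulo lcm(m_i) when all pairwise compatibility conditions hold.
Pairwise compatibility: gcd(m_i, m_j) must divide a_i - a_j for every pair.
Merge one congruence at a time:
  Start: x ≡ 3 (mod 8).
  Combine with x ≡ 16 (mod 21): gcd(8, 21) = 1; 16 - 3 = 13, which IS divisible by 1, so compatible.
    Write x = 3 + 8·t and substitute into x ≡ 16 (mod 21): 8·t ≡ 16 − 3 = 13 (mod 21).
    The inverse of 8 mod 21 is 8 (since 8·8 = 64 = 3·21 + 1), so t ≡ 8·13 = 104 ≡ 20 (mod 21).
    Then x = 3 + 8·20 = 163, valid modulo lcm(8, 21) = 168: x ≡ 163 (mod 168).
  Combine with x ≡ 3 (mod 20): gcd(168, 20) = 4; 3 - 163 = -160, which IS divisible by 4, so compatible.
    Write x = 163 + 168·t and substitute into x ≡ 3 (mod 20): 168·t ≡ 3 − 163 = -160 (mod 20).
    Divide the congruence (and modulus) by g = 4: 42·t ≡ -40 (mod 5).
    Reduce coefficients mod 5: 2·t ≡ 0 (mod 5).
    The inverse of 2 mod 5 is 3 (since 2·3 = 6 = 1·5 + 1), so t ≡ 3·0 = 0 ≡ 0 (mod 5).
    Then x = 163 + 168·0 = 163, valid modulo lcm(168, 20) = 840: x ≡ 163 (mod 840).
Verify: 163 mod 8 = 3, 163 mod 21 = 16, 163 mod 20 = 3.

x ≡ 163 (mod 840).
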